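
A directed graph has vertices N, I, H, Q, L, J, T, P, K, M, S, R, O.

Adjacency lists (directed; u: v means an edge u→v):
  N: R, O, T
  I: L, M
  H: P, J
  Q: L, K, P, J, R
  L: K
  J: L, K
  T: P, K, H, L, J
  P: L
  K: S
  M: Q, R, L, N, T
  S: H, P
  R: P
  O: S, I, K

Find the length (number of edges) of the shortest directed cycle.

4

For each vertex v, BFS finds the shortest path from v back to v.
The shortest such closed walk is M → N → O → I → M, length 4.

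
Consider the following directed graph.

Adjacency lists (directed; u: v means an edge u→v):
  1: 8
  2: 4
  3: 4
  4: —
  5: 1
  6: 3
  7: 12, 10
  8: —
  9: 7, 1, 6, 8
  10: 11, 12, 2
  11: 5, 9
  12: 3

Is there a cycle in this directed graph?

Yes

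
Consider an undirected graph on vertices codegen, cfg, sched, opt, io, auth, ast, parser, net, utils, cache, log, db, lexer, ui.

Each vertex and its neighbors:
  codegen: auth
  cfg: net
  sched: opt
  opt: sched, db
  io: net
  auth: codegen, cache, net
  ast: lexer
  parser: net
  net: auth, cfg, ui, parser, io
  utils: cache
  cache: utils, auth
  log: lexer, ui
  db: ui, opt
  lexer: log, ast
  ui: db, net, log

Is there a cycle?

No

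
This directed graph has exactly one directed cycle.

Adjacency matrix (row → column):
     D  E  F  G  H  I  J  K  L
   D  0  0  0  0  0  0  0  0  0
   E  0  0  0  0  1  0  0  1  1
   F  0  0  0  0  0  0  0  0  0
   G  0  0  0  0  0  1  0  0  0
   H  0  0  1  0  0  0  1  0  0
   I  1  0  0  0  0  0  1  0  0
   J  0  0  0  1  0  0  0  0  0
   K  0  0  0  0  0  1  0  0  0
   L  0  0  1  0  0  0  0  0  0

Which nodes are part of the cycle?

G, I, J

DFS with gray/black marking from I:
I gray
  D gray
  D black
  J gray
    G gray
      G→I: I is gray → back edge
Back edge closes the cycle I → J → G → I; its vertices are {G, I, J}.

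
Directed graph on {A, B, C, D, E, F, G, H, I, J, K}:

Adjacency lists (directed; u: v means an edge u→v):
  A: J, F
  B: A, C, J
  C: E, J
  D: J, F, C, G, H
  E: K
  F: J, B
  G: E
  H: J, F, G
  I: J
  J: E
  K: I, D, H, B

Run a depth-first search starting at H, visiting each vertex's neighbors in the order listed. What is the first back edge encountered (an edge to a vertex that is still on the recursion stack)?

DFS from H (visiting each vertex's neighbors in the order listed); mark gray on enter, black on exit:
H gray
  J gray
    E gray
      K gray
        I gray
          I→J: J is gray → back edge
First back edge: I → J.

I->J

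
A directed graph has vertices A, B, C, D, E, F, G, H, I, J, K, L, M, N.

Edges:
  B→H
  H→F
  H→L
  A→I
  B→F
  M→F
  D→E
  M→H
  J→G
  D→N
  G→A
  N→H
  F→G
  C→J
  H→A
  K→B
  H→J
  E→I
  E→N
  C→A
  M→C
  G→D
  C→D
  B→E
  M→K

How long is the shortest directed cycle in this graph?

5

For each vertex v, BFS finds the shortest path from v back to v.
The shortest such closed walk is H → F → G → D → N → H, length 5.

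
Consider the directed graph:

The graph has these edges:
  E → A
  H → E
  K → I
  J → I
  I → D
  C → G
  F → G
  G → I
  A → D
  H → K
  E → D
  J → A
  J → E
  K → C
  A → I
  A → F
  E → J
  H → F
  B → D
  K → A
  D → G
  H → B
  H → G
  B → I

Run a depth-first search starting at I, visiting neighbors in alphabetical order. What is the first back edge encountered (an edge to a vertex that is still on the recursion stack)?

G->I

DFS from I (visiting neighbors in alphabetical order); mark gray on enter, black on exit:
I gray
  D gray
    G gray
      G→I: I is gray → back edge
First back edge: G → I.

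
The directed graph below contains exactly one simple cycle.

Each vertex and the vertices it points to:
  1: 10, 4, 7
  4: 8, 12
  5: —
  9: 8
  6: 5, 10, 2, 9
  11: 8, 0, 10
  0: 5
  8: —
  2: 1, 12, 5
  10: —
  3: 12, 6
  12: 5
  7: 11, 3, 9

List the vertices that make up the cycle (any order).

1, 2, 3, 6, 7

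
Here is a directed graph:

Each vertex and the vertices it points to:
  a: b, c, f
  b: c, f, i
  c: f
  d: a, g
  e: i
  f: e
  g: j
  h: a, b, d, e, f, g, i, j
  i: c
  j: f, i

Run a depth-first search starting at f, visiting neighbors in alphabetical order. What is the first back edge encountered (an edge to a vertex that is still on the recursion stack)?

DFS from f (visiting neighbors in alphabetical order); mark gray on enter, black on exit:
f gray
  e gray
    i gray
      c gray
        c→f: f is gray → back edge
First back edge: c → f.

c→f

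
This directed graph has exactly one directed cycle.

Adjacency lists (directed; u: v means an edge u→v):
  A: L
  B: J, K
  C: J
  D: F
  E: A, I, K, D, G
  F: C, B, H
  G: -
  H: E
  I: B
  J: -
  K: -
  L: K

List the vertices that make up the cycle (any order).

DFS with gray/black marking from E:
E gray
  A gray
    L gray
      K gray
      K black
    L black
  A black
  I gray
    B gray
      J gray
      J black
      B→K: K black — skip
    B black
  I black
  E→K: K black — skip
  D gray
    F gray
      C gray
        C→J: J black — skip
      C black
      F→B: B black — skip
      H gray
        H→E: E is gray → back edge
Back edge closes the cycle E → D → F → H → E; its vertices are {D, E, F, H}.

D, E, F, H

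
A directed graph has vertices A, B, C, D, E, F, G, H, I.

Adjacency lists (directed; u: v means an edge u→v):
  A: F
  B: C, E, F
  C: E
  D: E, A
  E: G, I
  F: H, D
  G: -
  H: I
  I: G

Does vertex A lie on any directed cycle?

Yes

A is on a cycle iff A can reach itself via ≥1 edge.
A → F → D → A — yes.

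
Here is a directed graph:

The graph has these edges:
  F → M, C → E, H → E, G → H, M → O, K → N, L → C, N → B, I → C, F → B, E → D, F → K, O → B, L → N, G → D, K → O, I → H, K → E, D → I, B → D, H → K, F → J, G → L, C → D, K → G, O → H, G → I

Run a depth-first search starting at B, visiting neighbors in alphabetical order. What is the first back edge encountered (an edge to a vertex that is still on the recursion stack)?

DFS from B (visiting neighbors in alphabetical order); mark gray on enter, black on exit:
B gray
  D gray
    I gray
      C gray
        C→D: D is gray → back edge
First back edge: C → D.

C->D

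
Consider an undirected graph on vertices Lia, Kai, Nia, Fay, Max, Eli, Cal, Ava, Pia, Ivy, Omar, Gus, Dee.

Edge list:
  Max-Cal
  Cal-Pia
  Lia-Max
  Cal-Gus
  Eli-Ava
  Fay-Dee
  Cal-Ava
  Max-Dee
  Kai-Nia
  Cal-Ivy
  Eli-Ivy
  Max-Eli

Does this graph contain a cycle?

DFS, tracking each vertex's parent; an edge to a visited non-parent vertex closes a cycle.
Start from Gus:
visit Gus (parent –)
  visit Cal (parent Gus)
    visit Max (parent Cal)
      visit Eli (parent Max)
        visit Ava (parent Eli)
          Ava–Cal: Cal visited and ≠ parent → cycle
Cycle: Cal – Max – Eli – Ava – Cal.

Yes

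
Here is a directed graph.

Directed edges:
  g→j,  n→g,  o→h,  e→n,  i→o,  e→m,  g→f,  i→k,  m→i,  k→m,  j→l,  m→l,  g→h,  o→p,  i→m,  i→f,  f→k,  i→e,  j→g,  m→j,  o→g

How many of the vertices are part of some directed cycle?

A vertex is on a directed cycle iff it belongs to a strongly connected component of size ≥ 2 (or has a self-loop).
The vertices on cycles are {e, f, g, i, j, k, m, n, o} — 9 in total.

9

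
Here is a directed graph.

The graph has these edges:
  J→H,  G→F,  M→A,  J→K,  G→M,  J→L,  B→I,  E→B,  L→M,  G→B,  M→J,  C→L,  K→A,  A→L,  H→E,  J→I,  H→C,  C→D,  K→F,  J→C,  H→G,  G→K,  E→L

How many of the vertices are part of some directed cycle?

9

A vertex is on a directed cycle iff it belongs to a strongly connected component of size ≥ 2 (or has a self-loop).
The vertices on cycles are {A, C, E, G, H, J, K, L, M} — 9 in total.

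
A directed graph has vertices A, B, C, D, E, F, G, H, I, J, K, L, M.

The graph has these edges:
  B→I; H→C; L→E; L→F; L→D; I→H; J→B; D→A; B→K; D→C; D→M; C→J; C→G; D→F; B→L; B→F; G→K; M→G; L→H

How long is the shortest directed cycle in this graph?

5

For each vertex v, BFS finds the shortest path from v back to v.
The shortest such closed walk is B → L → D → C → J → B, length 5.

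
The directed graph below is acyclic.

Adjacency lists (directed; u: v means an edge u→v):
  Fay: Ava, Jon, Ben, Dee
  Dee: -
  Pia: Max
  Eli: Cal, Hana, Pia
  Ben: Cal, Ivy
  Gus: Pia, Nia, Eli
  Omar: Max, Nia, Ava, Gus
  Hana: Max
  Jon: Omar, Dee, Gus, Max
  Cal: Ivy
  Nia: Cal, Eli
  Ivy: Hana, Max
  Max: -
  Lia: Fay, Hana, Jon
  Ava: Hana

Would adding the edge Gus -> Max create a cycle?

Adding Gus→Max creates a cycle iff Max can already reach Gus.
Explore from Max: no path reaches Gus. The graph stays acyclic.

No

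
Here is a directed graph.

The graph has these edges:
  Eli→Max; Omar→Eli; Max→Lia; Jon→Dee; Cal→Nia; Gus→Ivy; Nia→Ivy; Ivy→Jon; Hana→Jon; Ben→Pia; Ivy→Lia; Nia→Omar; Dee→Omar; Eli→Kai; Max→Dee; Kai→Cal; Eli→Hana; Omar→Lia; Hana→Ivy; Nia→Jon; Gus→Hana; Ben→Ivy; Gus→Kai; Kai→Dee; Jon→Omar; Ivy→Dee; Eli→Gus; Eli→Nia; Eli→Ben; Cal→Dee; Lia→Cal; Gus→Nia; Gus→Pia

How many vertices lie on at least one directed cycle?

A vertex is on a directed cycle iff it belongs to a strongly connected component of size ≥ 2 (or has a self-loop).
The vertices on cycles are {Ben, Cal, Dee, Eli, Gus, Ivy, Jon, Kai, Lia, Max, Nia, Hana, Omar} — 13 in total.

13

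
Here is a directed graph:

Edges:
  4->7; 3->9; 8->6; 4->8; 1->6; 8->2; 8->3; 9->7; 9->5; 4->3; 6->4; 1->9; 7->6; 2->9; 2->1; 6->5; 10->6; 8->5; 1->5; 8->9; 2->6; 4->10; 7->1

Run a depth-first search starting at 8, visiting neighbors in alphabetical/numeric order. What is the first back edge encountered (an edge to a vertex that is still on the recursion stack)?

7→1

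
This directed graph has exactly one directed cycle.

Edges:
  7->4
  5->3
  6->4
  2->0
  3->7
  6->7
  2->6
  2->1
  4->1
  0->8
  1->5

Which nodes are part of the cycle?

1, 3, 4, 5, 7

DFS with gray/black marking from 1:
1 gray
  5 gray
    3 gray
      7 gray
        4 gray
          4→1: 1 is gray → back edge
Back edge closes the cycle 1 → 5 → 3 → 7 → 4 → 1; its vertices are {1, 3, 4, 5, 7}.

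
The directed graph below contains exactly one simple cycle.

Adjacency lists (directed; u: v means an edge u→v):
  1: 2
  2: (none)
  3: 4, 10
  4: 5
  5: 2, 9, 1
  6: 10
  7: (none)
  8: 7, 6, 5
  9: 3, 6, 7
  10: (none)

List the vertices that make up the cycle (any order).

DFS with gray/black marking from 5:
5 gray
  2 gray
  2 black
  9 gray
    3 gray
      4 gray
        4→5: 5 is gray → back edge
Back edge closes the cycle 5 → 9 → 3 → 4 → 5; its vertices are {3, 4, 5, 9}.

3, 4, 5, 9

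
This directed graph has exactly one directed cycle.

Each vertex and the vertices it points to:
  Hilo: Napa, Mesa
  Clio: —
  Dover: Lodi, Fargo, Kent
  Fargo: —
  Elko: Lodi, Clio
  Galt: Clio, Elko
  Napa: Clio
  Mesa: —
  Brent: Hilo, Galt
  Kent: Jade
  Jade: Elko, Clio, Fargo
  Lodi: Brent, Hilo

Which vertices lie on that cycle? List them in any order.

Elko, Galt, Lodi, Brent

DFS with gray/black marking from Lodi:
Lodi gray
  Brent gray
    Hilo gray
      Napa gray
        Clio gray
        Clio black
      Napa black
      Mesa gray
      Mesa black
    Hilo black
    Galt gray
      Galt→Clio: Clio black — skip
      Elko gray
        Elko→Lodi: Lodi is gray → back edge
Back edge closes the cycle Lodi → Brent → Galt → Elko → Lodi; its vertices are {Elko, Galt, Lodi, Brent}.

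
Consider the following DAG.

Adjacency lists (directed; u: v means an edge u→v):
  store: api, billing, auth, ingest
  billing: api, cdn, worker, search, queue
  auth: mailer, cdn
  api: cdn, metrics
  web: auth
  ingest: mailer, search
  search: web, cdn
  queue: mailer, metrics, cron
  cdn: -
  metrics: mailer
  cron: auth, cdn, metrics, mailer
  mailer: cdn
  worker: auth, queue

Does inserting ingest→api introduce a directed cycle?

No

Adding ingest→api creates a cycle iff api can already reach ingest.
Explore from api: no path reaches ingest. The graph stays acyclic.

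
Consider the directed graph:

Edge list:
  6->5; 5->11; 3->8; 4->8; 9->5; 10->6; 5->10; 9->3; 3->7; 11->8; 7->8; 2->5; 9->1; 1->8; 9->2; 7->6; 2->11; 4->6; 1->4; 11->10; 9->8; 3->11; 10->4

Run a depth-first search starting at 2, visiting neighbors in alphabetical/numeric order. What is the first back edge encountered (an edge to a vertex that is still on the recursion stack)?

DFS from 2 (visiting neighbors in alphabetical/numeric order); mark gray on enter, black on exit:
2 gray
  5 gray
    10 gray
      4 gray
        6 gray
          6→5: 5 is gray → back edge
First back edge: 6 → 5.

6→5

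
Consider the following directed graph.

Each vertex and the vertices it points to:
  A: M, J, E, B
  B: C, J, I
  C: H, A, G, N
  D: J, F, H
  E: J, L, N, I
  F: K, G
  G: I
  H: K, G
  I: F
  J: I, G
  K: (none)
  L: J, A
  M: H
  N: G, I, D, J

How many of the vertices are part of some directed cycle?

8

A vertex is on a directed cycle iff it belongs to a strongly connected component of size ≥ 2 (or has a self-loop).
The vertices on cycles are {A, B, C, E, F, G, I, L} — 8 in total.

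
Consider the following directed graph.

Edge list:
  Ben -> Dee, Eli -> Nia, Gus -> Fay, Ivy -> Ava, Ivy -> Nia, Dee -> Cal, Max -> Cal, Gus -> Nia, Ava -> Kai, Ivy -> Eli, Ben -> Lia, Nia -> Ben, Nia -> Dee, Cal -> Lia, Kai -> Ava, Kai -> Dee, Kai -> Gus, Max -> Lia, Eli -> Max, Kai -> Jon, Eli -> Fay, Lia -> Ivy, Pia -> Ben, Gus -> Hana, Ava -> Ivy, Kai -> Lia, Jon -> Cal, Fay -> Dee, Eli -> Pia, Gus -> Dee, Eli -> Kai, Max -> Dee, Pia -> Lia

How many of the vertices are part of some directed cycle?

14

A vertex is on a directed cycle iff it belongs to a strongly connected component of size ≥ 2 (or has a self-loop).
The vertices on cycles are {Ava, Ben, Cal, Dee, Eli, Fay, Gus, Ivy, Jon, Kai, Lia, Max, Nia, Pia} — 14 in total.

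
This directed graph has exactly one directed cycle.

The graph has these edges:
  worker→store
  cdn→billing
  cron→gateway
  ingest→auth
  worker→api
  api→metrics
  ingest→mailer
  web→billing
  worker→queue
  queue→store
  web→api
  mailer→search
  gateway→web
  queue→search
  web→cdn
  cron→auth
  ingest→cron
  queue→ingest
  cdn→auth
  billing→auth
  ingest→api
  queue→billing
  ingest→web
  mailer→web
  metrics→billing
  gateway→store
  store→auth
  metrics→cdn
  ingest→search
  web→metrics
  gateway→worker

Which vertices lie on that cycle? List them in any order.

DFS with gray/black marking from worker:
worker gray
  api gray
    metrics gray
      cdn gray
        billing gray
          auth gray
          auth black
        billing black
        cdn→auth: auth black — skip
      cdn black
      metrics→billing: billing black — skip
    metrics black
  api black
  queue gray
    store gray
      store→auth: auth black — skip
    store black
    search gray
    search black
    queue→billing: billing black — skip
    ingest gray
      ingest→search: search black — skip
      web gray
        web→api: api black — skip
        web→billing: billing black — skip
        web→cdn: cdn black — skip
        web→metrics: metrics black — skip
      web black
      ingest→auth: auth black — skip
      mailer gray
        mailer→search: search black — skip
        mailer→web: web black — skip
      mailer black
      cron gray
        gateway gray
          gateway→worker: worker is gray → back edge
Back edge closes the cycle worker → queue → ingest → cron → gateway → worker; its vertices are {cron, queue, ingest, worker, gateway}.

cron, queue, ingest, worker, gateway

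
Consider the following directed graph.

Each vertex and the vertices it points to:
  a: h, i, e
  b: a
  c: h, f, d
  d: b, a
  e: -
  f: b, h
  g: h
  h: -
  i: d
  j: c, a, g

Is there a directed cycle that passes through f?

No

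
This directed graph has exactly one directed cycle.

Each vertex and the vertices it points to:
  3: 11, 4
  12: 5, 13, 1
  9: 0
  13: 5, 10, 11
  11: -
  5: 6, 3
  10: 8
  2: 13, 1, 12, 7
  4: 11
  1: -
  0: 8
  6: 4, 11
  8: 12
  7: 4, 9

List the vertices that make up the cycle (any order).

DFS with gray/black marking from 12:
12 gray
  5 gray
    6 gray
      4 gray
        11 gray
        11 black
      4 black
      6→11: 11 black — skip
    6 black
    3 gray
      3→11: 11 black — skip
      3→4: 4 black — skip
    3 black
  5 black
  13 gray
    13→5: 5 black — skip
    10 gray
      8 gray
        8→12: 12 is gray → back edge
Back edge closes the cycle 12 → 13 → 10 → 8 → 12; its vertices are {8, 10, 12, 13}.

8, 10, 12, 13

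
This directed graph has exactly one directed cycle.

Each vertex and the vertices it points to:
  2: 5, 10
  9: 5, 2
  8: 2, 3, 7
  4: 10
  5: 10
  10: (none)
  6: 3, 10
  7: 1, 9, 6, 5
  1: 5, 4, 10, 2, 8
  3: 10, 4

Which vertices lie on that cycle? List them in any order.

1, 7, 8

DFS with gray/black marking from 8:
8 gray
  2 gray
    5 gray
      10 gray
      10 black
    5 black
    2→10: 10 black — skip
  2 black
  3 gray
    3→10: 10 black — skip
    4 gray
      4→10: 10 black — skip
    4 black
  3 black
  7 gray
    1 gray
      1→5: 5 black — skip
      1→4: 4 black — skip
      1→10: 10 black — skip
      1→2: 2 black — skip
      1→8: 8 is gray → back edge
Back edge closes the cycle 8 → 7 → 1 → 8; its vertices are {1, 7, 8}.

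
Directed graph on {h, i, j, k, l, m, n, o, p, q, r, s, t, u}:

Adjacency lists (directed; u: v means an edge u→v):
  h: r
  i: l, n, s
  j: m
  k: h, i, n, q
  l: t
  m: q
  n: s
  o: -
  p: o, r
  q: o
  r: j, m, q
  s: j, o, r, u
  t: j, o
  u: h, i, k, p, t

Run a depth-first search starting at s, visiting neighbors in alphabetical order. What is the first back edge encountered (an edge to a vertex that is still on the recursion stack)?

n->s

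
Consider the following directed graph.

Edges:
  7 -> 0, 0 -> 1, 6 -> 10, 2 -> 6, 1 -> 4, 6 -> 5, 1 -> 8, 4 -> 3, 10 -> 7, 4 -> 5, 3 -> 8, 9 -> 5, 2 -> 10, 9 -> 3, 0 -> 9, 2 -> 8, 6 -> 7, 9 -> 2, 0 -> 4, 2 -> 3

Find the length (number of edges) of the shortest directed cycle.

5

For each vertex v, BFS finds the shortest path from v back to v.
The shortest such closed walk is 0 → 9 → 2 → 10 → 7 → 0, length 5.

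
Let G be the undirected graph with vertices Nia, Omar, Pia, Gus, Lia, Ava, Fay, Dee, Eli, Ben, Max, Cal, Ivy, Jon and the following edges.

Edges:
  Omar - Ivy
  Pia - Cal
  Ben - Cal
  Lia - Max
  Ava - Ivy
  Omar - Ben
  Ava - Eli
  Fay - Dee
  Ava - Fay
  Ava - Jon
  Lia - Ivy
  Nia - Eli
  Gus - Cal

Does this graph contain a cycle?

DFS, tracking each vertex's parent; an edge to a visited non-parent vertex closes a cycle.
Start from Gus:
visit Gus (parent –)
  visit Cal (parent Gus)
    visit Pia (parent Cal)
      Pia–Cal: parent, skip
    visit Ben (parent Cal)
      Ben–Cal: parent, skip
      visit Omar (parent Ben)
        visit Ivy (parent Omar)
          visit Lia (parent Ivy)
            Lia–Ivy: parent, skip
            visit Max (parent Lia)
              Max–Lia: parent, skip
          Ivy–Omar: parent, skip
          visit Ava (parent Ivy)
            visit Jon (parent Ava)
              Jon–Ava: parent, skip
            visit Eli (parent Ava)
              Eli–Ava: parent, skip
              visit Nia (parent Eli)
                Nia–Eli: parent, skip
            Ava–Ivy: parent, skip
            visit Fay (parent Ava)
              Fay–Ava: parent, skip
              visit Dee (parent Fay)
                Dee–Fay: parent, skip
        Omar–Ben: parent, skip
    Cal–Gus: parent, skip
No non-parent visited neighbor found — the graph is a forest.

No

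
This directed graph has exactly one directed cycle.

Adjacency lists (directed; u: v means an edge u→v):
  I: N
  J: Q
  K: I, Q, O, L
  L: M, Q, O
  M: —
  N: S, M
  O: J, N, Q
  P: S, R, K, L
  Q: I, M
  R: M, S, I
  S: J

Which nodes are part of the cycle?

DFS with gray/black marking from S:
S gray
  J gray
    Q gray
      I gray
        N gray
          N→S: S is gray → back edge
Back edge closes the cycle S → J → Q → I → N → S; its vertices are {I, J, N, Q, S}.

I, J, N, Q, S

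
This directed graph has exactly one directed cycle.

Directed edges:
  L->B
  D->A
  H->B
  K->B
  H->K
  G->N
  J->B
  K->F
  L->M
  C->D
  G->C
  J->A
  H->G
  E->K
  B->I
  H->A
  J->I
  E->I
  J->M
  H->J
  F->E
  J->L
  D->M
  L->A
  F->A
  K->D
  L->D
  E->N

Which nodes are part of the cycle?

E, F, K

DFS with gray/black marking from K:
K gray
  F gray
    A gray
    A black
    E gray
      N gray
      N black
      I gray
      I black
      E→K: K is gray → back edge
Back edge closes the cycle K → F → E → K; its vertices are {E, F, K}.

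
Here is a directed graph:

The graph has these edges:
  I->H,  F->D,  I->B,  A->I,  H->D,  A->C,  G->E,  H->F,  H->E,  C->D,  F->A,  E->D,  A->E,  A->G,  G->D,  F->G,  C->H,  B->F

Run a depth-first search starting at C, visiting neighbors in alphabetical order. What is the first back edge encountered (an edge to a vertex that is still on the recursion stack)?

A->C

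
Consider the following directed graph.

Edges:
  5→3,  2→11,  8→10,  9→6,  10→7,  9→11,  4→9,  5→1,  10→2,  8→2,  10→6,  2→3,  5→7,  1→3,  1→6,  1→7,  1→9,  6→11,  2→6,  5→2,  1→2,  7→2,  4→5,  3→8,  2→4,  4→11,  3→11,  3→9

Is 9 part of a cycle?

No

9 lies on a cycle iff there is a path from 9 back to itself.
Exploring from 9, it never reaches itself; equivalently, its strongly connected component is a singleton.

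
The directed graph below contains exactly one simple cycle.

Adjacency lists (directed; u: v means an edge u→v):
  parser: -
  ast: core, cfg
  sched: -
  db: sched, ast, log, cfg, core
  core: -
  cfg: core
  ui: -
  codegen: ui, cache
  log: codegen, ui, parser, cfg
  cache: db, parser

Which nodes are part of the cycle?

db, log, cache, codegen

DFS with gray/black marking from db:
db gray
  sched gray
  sched black
  ast gray
    core gray
    core black
    cfg gray
      cfg→core: core black — skip
    cfg black
  ast black
  log gray
    codegen gray
      ui gray
      ui black
      cache gray
        cache→db: db is gray → back edge
Back edge closes the cycle db → log → codegen → cache → db; its vertices are {db, log, cache, codegen}.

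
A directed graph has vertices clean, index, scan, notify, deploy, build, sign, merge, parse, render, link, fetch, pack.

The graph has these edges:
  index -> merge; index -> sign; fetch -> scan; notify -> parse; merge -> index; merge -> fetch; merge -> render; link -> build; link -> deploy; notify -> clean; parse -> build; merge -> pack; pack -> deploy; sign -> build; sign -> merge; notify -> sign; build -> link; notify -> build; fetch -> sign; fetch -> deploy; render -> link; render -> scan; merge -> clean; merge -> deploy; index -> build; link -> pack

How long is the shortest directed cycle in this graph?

For each vertex v, BFS finds the shortest path from v back to v.
The shortest such closed walk is merge → index → merge, length 2.

2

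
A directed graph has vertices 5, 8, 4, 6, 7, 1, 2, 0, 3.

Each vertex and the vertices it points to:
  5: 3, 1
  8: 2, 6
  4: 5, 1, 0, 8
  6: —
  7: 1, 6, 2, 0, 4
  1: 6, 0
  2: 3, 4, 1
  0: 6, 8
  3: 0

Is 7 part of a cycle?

7 lies on a cycle iff there is a path from 7 back to itself.
Exploring from 7, it never reaches itself; equivalently, its strongly connected component is a singleton.

No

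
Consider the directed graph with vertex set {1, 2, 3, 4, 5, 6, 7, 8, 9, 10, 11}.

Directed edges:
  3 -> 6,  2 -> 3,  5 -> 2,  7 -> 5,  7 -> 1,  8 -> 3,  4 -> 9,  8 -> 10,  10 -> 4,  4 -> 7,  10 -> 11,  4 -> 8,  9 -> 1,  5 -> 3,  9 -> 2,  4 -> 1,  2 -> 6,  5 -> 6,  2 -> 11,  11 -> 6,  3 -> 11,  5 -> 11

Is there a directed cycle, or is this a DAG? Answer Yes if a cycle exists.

Yes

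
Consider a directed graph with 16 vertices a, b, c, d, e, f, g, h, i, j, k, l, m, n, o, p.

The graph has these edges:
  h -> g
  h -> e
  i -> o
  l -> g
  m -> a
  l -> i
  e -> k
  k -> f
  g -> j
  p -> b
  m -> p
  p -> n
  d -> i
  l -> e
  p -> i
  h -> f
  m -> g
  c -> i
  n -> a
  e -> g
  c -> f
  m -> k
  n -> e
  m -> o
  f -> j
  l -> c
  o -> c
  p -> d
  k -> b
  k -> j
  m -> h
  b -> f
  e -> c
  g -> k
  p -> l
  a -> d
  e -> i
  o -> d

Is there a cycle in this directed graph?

DFS with white/gray/black marking, starting from p:
p gray
  d gray
    i gray
      o gray
        o→d: d is gray → back edge
Back edge found, so a cycle exists: d → i → o → d.

Yes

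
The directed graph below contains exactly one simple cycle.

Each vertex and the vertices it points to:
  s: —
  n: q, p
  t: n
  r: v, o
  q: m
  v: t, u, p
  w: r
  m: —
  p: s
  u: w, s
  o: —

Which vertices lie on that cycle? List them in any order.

r, u, v, w

DFS with gray/black marking from v:
v gray
  t gray
    n gray
      q gray
        m gray
        m black
      q black
      p gray
        s gray
        s black
      p black
    n black
  t black
  u gray
    w gray
      r gray
        r→v: v is gray → back edge
Back edge closes the cycle v → u → w → r → v; its vertices are {r, u, v, w}.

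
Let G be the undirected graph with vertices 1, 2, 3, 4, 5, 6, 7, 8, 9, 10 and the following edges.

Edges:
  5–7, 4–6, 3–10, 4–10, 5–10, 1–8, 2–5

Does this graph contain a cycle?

No

DFS, tracking each vertex's parent; an edge to a visited non-parent vertex closes a cycle.
Start from 10:
visit 10 (parent –)
  visit 5 (parent 10)
    5–10: parent, skip
    visit 7 (parent 5)
      7–5: parent, skip
    visit 2 (parent 5)
      2–5: parent, skip
  visit 3 (parent 10)
    3–10: parent, skip
  visit 4 (parent 10)
    4–10: parent, skip
    visit 6 (parent 4)
      6–4: parent, skip
visit 1 (parent –)
  visit 8 (parent 1)
    8–1: parent, skip
visit 9 (parent –)
No non-parent visited neighbor found — the graph is a forest.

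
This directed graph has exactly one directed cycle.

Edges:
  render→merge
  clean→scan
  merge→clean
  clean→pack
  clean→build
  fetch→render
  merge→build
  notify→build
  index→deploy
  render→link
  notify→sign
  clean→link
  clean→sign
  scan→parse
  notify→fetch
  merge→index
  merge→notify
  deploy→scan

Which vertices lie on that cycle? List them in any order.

fetch, merge, notify, render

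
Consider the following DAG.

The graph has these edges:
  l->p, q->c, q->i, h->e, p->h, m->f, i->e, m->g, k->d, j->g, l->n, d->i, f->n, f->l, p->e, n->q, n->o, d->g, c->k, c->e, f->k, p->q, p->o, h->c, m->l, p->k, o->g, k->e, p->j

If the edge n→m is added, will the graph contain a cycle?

Yes

Adding n→m creates a cycle iff m can already reach n.
Path from m: m → f → n.
So m → … → n → m is a cycle.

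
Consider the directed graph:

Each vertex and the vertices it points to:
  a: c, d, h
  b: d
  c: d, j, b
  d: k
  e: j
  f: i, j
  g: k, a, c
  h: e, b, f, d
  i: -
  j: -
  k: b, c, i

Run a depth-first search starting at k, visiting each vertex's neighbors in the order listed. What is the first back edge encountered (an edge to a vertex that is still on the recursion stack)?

d→k

DFS from k (visiting each vertex's neighbors in the order listed); mark gray on enter, black on exit:
k gray
  b gray
    d gray
      d→k: k is gray → back edge
First back edge: d → k.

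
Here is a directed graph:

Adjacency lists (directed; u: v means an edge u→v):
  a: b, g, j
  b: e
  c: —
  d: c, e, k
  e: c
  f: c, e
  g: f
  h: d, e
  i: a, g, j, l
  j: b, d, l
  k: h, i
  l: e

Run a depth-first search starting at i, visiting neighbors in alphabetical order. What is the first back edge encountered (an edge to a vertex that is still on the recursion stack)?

DFS from i (visiting neighbors in alphabetical order); mark gray on enter, black on exit:
i gray
  a gray
    b gray
      e gray
        c gray
        c black
      e black
    b black
    g gray
      f gray
        f→c: c black — skip
        f→e: e black — skip
      f black
    g black
    j gray
      j→b: b black — skip
      d gray
        d→c: c black — skip
        d→e: e black — skip
        k gray
          h gray
            h→d: d is gray → back edge
First back edge: h → d.

h→d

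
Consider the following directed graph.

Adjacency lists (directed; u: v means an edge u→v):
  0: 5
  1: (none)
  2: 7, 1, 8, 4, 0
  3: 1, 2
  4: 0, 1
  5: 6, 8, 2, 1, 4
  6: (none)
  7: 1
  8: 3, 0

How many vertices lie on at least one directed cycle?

6

A vertex is on a directed cycle iff it belongs to a strongly connected component of size ≥ 2 (or has a self-loop).
The vertices on cycles are {0, 2, 3, 4, 5, 8} — 6 in total.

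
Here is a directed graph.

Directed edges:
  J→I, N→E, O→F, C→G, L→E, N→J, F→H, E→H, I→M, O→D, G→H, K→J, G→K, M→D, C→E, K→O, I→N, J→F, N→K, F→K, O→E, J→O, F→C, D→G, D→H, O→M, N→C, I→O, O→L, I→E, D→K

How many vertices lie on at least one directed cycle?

10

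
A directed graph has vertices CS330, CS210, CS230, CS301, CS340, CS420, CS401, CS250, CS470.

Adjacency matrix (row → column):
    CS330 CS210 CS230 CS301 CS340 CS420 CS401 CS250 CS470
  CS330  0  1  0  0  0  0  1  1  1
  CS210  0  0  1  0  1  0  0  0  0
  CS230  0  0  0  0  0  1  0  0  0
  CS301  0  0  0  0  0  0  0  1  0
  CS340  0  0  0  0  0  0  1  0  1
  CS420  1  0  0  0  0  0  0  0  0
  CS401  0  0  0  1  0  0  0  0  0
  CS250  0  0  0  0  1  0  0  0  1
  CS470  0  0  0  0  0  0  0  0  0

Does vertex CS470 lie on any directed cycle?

CS470 lies on a cycle iff there is a path from CS470 back to itself.
Exploring from CS470, it never reaches itself; equivalently, its strongly connected component is a singleton.

No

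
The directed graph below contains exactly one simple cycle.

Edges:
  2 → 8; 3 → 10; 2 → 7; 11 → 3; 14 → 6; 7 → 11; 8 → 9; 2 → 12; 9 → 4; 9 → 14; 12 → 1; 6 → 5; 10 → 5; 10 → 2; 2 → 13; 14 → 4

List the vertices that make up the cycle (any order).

DFS with gray/black marking from 3:
3 gray
  10 gray
    5 gray
    5 black
    2 gray
      12 gray
        1 gray
        1 black
      12 black
      8 gray
        9 gray
          14 gray
            4 gray
            4 black
            6 gray
              6→5: 5 black — skip
            6 black
          14 black
          9→4: 4 black — skip
        9 black
      8 black
      13 gray
      13 black
      7 gray
        11 gray
          11→3: 3 is gray → back edge
Back edge closes the cycle 3 → 10 → 2 → 7 → 11 → 3; its vertices are {2, 3, 7, 10, 11}.

2, 3, 7, 10, 11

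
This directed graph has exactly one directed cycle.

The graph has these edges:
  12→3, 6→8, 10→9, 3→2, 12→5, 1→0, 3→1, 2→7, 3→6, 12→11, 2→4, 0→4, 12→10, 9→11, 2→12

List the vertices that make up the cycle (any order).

2, 3, 12

DFS with gray/black marking from 3:
3 gray
  2 gray
    7 gray
    7 black
    12 gray
      12→3: 3 is gray → back edge
Back edge closes the cycle 3 → 2 → 12 → 3; its vertices are {2, 3, 12}.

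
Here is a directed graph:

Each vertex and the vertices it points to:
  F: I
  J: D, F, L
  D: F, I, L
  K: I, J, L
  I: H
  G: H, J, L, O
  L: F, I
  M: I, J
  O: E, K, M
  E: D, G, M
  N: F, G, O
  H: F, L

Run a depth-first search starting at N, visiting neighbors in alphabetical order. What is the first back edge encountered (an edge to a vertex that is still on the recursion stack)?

H→F

DFS from N (visiting neighbors in alphabetical order); mark gray on enter, black on exit:
N gray
  F gray
    I gray
      H gray
        H→F: F is gray → back edge
First back edge: H → F.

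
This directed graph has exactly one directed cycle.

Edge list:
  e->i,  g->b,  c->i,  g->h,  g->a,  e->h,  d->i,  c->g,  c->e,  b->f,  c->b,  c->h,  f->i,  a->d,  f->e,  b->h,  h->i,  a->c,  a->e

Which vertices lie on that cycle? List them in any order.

DFS with gray/black marking from g:
g gray
  h gray
    i gray
    i black
  h black
  b gray
    f gray
      e gray
        e→h: h black — skip
        e→i: i black — skip
      e black
      f→i: i black — skip
    f black
    b→h: h black — skip
  b black
  a gray
    a→e: e black — skip
    c gray
      c→h: h black — skip
      c→i: i black — skip
      c→g: g is gray → back edge
Back edge closes the cycle g → a → c → g; its vertices are {a, c, g}.

a, c, g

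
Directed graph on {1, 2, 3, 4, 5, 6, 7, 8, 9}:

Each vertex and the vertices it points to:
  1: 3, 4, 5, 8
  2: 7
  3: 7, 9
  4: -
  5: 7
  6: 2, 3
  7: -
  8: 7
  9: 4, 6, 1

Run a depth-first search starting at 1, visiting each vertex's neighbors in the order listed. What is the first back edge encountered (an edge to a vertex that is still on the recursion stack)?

6→3

DFS from 1 (visiting each vertex's neighbors in the order listed); mark gray on enter, black on exit:
1 gray
  3 gray
    7 gray
    7 black
    9 gray
      4 gray
      4 black
      6 gray
        2 gray
          2→7: 7 black — skip
        2 black
        6→3: 3 is gray → back edge
First back edge: 6 → 3.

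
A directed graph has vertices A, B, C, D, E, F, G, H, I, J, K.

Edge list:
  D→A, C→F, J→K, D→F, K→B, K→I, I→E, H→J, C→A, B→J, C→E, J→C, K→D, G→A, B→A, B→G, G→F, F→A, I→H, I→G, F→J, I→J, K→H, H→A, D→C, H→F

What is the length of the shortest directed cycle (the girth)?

3

For each vertex v, BFS finds the shortest path from v back to v.
The shortest such closed walk is K → I → J → K, length 3.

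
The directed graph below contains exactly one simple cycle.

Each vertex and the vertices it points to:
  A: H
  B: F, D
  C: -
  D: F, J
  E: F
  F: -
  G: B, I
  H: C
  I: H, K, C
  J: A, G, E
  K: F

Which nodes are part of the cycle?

B, D, G, J

DFS with gray/black marking from J:
J gray
  A gray
    H gray
      C gray
      C black
    H black
  A black
  G gray
    B gray
      F gray
      F black
      D gray
        D→F: F black — skip
        D→J: J is gray → back edge
Back edge closes the cycle J → G → B → D → J; its vertices are {B, D, G, J}.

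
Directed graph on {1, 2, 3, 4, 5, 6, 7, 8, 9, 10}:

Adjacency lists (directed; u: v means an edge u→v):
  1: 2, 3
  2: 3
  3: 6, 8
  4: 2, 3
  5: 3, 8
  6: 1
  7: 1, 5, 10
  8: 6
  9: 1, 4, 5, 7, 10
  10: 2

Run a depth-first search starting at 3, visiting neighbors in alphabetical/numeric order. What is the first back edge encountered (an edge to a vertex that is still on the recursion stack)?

DFS from 3 (visiting neighbors in alphabetical/numeric order); mark gray on enter, black on exit:
3 gray
  6 gray
    1 gray
      2 gray
        2→3: 3 is gray → back edge
First back edge: 2 → 3.

2→3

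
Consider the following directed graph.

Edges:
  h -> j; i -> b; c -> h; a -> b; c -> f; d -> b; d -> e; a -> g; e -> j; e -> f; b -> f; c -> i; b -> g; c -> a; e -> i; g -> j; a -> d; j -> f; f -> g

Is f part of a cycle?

Yes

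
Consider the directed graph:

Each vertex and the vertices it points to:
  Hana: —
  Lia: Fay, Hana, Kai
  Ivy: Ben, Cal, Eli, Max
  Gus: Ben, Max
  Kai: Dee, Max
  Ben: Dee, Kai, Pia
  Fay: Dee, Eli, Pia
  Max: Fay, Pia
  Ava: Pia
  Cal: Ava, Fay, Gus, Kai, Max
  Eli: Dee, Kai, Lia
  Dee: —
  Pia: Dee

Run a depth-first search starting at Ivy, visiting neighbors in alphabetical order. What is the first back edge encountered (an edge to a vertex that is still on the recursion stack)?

Eli->Kai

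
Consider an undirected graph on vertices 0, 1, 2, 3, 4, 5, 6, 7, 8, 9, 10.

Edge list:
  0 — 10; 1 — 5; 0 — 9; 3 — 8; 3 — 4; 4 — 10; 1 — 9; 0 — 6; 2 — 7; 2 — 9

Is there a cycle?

DFS, tracking each vertex's parent; an edge to a visited non-parent vertex closes a cycle.
Start from 5:
visit 5 (parent –)
  visit 1 (parent 5)
    1–5: parent, skip
    visit 9 (parent 1)
      9–1: parent, skip
      visit 2 (parent 9)
        2–9: parent, skip
        visit 7 (parent 2)
          7–2: parent, skip
      visit 0 (parent 9)
        visit 6 (parent 0)
          6–0: parent, skip
        0–9: parent, skip
        visit 10 (parent 0)
          visit 4 (parent 10)
            4–10: parent, skip
            visit 3 (parent 4)
              visit 8 (parent 3)
                8–3: parent, skip
              3–4: parent, skip
          10–0: parent, skip
No non-parent visited neighbor found — the graph is a forest.

No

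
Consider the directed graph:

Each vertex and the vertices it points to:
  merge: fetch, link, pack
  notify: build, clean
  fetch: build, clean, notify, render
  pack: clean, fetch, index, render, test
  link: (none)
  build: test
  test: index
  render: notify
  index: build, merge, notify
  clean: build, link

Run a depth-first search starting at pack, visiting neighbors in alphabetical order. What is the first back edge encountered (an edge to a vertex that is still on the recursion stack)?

index→build

DFS from pack (visiting neighbors in alphabetical order); mark gray on enter, black on exit:
pack gray
  clean gray
    build gray
      test gray
        index gray
          index→build: build is gray → back edge
First back edge: index → build.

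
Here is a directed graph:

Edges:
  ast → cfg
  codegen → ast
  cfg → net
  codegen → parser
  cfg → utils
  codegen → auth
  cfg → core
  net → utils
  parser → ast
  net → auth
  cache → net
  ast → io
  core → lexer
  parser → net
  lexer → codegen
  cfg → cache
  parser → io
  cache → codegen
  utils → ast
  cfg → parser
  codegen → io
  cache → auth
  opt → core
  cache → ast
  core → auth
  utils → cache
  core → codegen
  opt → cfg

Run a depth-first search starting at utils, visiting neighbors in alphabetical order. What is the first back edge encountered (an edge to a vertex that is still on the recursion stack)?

DFS from utils (visiting neighbors in alphabetical order); mark gray on enter, black on exit:
utils gray
  ast gray
    cfg gray
      cache gray
        cache→ast: ast is gray → back edge
First back edge: cache → ast.

cache→ast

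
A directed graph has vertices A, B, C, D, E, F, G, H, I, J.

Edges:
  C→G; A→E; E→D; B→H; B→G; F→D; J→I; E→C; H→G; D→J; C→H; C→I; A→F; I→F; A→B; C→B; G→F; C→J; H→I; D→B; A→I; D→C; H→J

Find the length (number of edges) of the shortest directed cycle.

For each vertex v, BFS finds the shortest path from v back to v.
The shortest such closed walk is C → I → F → D → C, length 4.

4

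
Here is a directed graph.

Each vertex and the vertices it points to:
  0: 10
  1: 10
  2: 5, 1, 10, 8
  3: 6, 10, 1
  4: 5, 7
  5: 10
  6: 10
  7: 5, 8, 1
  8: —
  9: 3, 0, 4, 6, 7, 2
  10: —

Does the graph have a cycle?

No

DFS with white/gray/black marking, starting from 6:
6 gray
  10 gray
  10 black
6 black
0 gray
  0→10: 10 black — skip
0 black
1 gray
  1→10: 10 black — skip
1 black
2 gray
  5 gray
    5→10: 10 black — skip
  5 black
  2→1: 1 black — skip
  2→10: 10 black — skip
  8 gray
  8 black
2 black
3 gray
  3→6: 6 black — skip
  3→10: 10 black — skip
  3→1: 1 black — skip
3 black
4 gray
  4→5: 5 black — skip
  7 gray
    7→5: 5 black — skip
    7→8: 8 black — skip
    7→1: 1 black — skip
  7 black
4 black
9 gray
  9→3: 3 black — skip
  9→0: 0 black — skip
  9→4: 4 black — skip
  9→6: 6 black — skip
  9→7: 7 black — skip
  9→2: 2 black — skip
9 black
Every edge goes to a white or black vertex — no back edge, so the graph is acyclic.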